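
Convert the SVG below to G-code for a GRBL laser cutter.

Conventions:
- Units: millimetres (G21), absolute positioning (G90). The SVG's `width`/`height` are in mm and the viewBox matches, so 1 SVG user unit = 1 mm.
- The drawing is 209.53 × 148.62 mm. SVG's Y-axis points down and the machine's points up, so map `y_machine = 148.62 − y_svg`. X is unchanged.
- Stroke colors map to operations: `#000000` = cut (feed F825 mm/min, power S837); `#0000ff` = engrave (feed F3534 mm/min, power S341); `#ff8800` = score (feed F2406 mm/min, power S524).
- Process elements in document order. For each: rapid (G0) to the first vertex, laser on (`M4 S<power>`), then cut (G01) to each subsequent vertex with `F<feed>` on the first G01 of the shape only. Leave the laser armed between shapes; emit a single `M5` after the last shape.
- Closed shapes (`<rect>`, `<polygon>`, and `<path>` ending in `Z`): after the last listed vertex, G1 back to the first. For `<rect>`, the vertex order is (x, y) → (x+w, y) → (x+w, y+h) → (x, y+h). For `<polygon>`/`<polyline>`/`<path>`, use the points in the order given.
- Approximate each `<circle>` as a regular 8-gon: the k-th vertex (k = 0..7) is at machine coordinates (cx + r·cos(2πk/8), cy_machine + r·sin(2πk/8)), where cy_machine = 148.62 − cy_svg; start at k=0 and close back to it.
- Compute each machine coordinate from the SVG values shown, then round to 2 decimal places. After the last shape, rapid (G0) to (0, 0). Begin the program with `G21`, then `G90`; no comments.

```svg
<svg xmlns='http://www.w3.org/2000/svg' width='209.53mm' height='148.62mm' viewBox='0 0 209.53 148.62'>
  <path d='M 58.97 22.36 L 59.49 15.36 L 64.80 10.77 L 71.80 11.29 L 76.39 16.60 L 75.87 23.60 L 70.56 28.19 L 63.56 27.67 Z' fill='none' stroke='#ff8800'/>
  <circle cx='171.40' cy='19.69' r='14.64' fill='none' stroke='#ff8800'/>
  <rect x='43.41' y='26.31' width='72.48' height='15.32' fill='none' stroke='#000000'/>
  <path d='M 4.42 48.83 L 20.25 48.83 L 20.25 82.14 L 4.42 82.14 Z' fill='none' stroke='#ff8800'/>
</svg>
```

G21
G90
G0 X58.97 Y126.26
M4 S524
G01 X59.49 Y133.26 F2406
G01 X64.80 Y137.85
G01 X71.80 Y137.33
G01 X76.39 Y132.02
G01 X75.87 Y125.02
G01 X70.56 Y120.43
G01 X63.56 Y120.95
G01 X58.97 Y126.26
G0 X186.04 Y128.93
M4 S524
G01 X181.75 Y139.28 F2406
G01 X171.40 Y143.57
G01 X161.05 Y139.28
G01 X156.76 Y128.93
G01 X161.05 Y118.58
G01 X171.40 Y114.29
G01 X181.75 Y118.58
G01 X186.04 Y128.93
G0 X43.41 Y122.31
M4 S837
G01 X115.89 Y122.31 F825
G01 X115.89 Y106.99
G01 X43.41 Y106.99
G01 X43.41 Y122.31
G0 X4.42 Y99.79
M4 S524
G01 X20.25 Y99.79 F2406
G01 X20.25 Y66.48
G01 X4.42 Y66.48
G01 X4.42 Y99.79
M5
G0 X0.00 Y0.00

1 u = 1 mm; y_m = 148.62 − y.

[1] `<path>` regular polygon, #ff8800→score S524 F2406: (58.97,126.26) → (59.49,133.26) → (64.80,137.85) → (71.80,137.33) → (76.39,132.02) → (75.87,125.02) → (70.56,120.43) → (63.56,120.95) → (58.97,126.26) (closed)

[2] `<circle>` circle, #ff8800→score S524 F2406: (186.04,128.93) → (181.75,139.28) → (171.40,143.57) → (161.05,139.28) → (156.76,128.93) → (161.05,118.58) → (171.40,114.29) → (181.75,118.58) → (186.04,128.93) (closed)

[3] `<rect>` rectangle, #000000→cut S837 F825: (43.41,122.31) → (115.89,122.31) → (115.89,106.99) → (43.41,106.99) → (43.41,122.31) (closed)

[4] `<path>` rectangle, #ff8800→score S524 F2406: (4.42,99.79) → (20.25,99.79) → (20.25,66.48) → (4.42,66.48) → (4.42,99.79) (closed)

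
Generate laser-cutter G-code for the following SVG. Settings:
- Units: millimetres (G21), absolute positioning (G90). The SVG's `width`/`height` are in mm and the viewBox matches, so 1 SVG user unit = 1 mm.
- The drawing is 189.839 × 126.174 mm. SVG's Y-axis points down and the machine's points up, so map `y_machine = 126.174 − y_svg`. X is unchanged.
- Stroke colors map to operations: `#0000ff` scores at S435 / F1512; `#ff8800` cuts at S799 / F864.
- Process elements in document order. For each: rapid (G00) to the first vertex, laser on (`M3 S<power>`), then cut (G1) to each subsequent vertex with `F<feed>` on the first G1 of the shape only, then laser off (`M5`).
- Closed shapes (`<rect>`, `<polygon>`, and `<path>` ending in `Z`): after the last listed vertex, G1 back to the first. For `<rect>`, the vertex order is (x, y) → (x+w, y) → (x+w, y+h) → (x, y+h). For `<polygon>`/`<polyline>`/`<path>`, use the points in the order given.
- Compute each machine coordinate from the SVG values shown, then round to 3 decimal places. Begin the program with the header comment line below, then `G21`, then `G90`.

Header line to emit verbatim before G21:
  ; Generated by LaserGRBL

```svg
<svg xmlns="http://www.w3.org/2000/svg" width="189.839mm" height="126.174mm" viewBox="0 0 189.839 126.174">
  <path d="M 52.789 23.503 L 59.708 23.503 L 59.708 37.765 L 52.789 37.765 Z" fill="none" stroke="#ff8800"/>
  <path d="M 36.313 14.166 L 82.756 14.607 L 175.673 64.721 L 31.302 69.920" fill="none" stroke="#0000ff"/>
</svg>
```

viewBox `0 0 189.839 126.174` with mm width/height → 1 unit = 1 mm. Flip: y_m = 126.174 − y_svg.

**Shape 1** — `<path>` rectangle, stroke `#ff8800` → cut (S799, F864). Machine vertices: (52.789,102.671) → (59.708,102.671) → (59.708,88.409) → (52.789,88.409) → (52.789,102.671). Closed: final G1 returns to the first vertex.

**Shape 2** — `<path>` open polyline, stroke `#0000ff` → score (S435, F1512). Machine vertices: (36.313,112.008) → (82.756,111.567) → (175.673,61.453) → (31.302,56.254). Open path.

; Generated by LaserGRBL
G21
G90
G00 X52.789 Y102.671
M3 S799
G1 X59.708 Y102.671 F864
G1 X59.708 Y88.409
G1 X52.789 Y88.409
G1 X52.789 Y102.671
M5
G00 X36.313 Y112.008
M3 S435
G1 X82.756 Y111.567 F1512
G1 X175.673 Y61.453
G1 X31.302 Y56.254
M5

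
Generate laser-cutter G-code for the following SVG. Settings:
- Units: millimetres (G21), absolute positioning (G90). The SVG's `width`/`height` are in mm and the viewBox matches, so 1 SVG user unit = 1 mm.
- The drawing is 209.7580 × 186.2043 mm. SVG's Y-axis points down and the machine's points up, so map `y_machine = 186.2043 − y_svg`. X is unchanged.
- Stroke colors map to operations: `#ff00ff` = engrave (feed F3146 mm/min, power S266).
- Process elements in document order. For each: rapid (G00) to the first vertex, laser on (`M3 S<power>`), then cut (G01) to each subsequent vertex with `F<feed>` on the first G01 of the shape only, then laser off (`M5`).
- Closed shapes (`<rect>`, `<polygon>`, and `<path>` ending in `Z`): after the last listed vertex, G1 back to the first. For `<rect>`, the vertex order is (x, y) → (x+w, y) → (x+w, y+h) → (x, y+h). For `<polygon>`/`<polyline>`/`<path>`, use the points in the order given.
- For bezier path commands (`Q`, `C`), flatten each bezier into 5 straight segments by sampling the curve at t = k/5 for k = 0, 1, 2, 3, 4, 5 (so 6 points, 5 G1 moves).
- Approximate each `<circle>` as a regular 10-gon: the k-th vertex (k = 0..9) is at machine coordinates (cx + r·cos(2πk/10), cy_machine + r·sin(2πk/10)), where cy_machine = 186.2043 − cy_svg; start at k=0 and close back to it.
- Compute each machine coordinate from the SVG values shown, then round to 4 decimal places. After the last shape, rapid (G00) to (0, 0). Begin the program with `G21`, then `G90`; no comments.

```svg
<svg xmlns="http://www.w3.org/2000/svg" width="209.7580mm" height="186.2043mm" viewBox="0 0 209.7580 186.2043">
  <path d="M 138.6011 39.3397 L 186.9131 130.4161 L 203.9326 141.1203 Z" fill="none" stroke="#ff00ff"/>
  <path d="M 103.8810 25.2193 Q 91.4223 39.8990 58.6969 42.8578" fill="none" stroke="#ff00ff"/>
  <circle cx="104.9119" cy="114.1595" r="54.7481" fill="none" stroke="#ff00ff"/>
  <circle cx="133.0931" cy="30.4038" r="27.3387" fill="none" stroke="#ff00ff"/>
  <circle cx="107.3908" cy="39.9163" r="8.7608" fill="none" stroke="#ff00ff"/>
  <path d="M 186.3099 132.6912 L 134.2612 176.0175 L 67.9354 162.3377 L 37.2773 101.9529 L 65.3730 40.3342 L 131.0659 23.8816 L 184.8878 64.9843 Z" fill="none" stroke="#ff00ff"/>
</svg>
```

Since the viewBox matches the mm dimensions, user units are millimetres directly. The only transform is the Y-flip y_m = 186.2043 − y_svg.

Shape 1 is a closed polygon drawn with `<path>`. Its stroke #ff00ff means engrave at S266, F3146. After flipping Y the toolpath is (138.6011,146.8646) → (186.9131,55.7882) → (203.9326,45.0840) → (138.6011,146.8646), returning to the start.

Shape 2 is a quadratic bezier drawn with `<path>`. Its stroke #ff00ff means engrave at S266, F3146. After flipping Y the toolpath is (103.8810,160.9850) → (98.0869,155.5820) → (90.6714,151.1166) → (81.6345,147.5889) → (70.9764,144.9989) → (58.6969,143.3465).

Shape 3 is a circle drawn with `<circle>`. Its stroke #ff00ff means engrave at S266, F3146. After flipping Y the toolpath is (159.6600,72.0448) → (149.2040,104.2249) → (121.8300,124.1133) → (87.9938,124.1133) → (60.6198,104.2249) → (50.1638,72.0448) → (60.6198,39.8647) → (87.9938,19.9763) → (121.8300,19.9763) → (149.2040,39.8647) → (159.6600,72.0448), returning to the start.

Shape 4 is a circle drawn with `<circle>`. Its stroke #ff00ff means engrave at S266, F3146. After flipping Y the toolpath is (160.4318,155.8005) → (155.2106,171.8698) → (141.5412,181.8011) → (124.6450,181.8011) → (110.9756,171.8698) → (105.7544,155.8005) → (110.9756,139.7312) → (124.6450,129.7999) → (141.5412,129.7999) → (155.2106,139.7312) → (160.4318,155.8005), returning to the start.

Shape 5 is a circle drawn with `<circle>`. Its stroke #ff00ff means engrave at S266, F3146. After flipping Y the toolpath is (116.1516,146.2880) → (114.4784,151.4375) → (110.0980,154.6200) → (104.6836,154.6200) → (100.3032,151.4375) → (98.6300,146.2880) → (100.3032,141.1385) → (104.6836,137.9560) → (110.0980,137.9560) → (114.4784,141.1385) → (116.1516,146.2880), returning to the start.

Shape 6 is a regular polygon drawn with `<path>`. Its stroke #ff00ff means engrave at S266, F3146. After flipping Y the toolpath is (186.3099,53.5131) → (134.2612,10.1868) → (67.9354,23.8666) → (37.2773,84.2514) → (65.3730,145.8701) → (131.0659,162.3227) → (184.8878,121.2200) → (186.3099,53.5131), returning to the start.

G21
G90
G00 X138.6011 Y146.8646
M3 S266
G01 X186.9131 Y55.7882 F3146
G01 X203.9326 Y45.0840
G01 X138.6011 Y146.8646
M5
G00 X103.8810 Y160.9850
M3 S266
G01 X98.0869 Y155.5820 F3146
G01 X90.6714 Y151.1166
G01 X81.6345 Y147.5889
G01 X70.9764 Y144.9989
G01 X58.6969 Y143.3465
M5
G00 X159.6600 Y72.0448
M3 S266
G01 X149.2040 Y104.2249 F3146
G01 X121.8300 Y124.1133
G01 X87.9938 Y124.1133
G01 X60.6198 Y104.2249
G01 X50.1638 Y72.0448
G01 X60.6198 Y39.8647
G01 X87.9938 Y19.9763
G01 X121.8300 Y19.9763
G01 X149.2040 Y39.8647
G01 X159.6600 Y72.0448
M5
G00 X160.4318 Y155.8005
M3 S266
G01 X155.2106 Y171.8698 F3146
G01 X141.5412 Y181.8011
G01 X124.6450 Y181.8011
G01 X110.9756 Y171.8698
G01 X105.7544 Y155.8005
G01 X110.9756 Y139.7312
G01 X124.6450 Y129.7999
G01 X141.5412 Y129.7999
G01 X155.2106 Y139.7312
G01 X160.4318 Y155.8005
M5
G00 X116.1516 Y146.2880
M3 S266
G01 X114.4784 Y151.4375 F3146
G01 X110.0980 Y154.6200
G01 X104.6836 Y154.6200
G01 X100.3032 Y151.4375
G01 X98.6300 Y146.2880
G01 X100.3032 Y141.1385
G01 X104.6836 Y137.9560
G01 X110.0980 Y137.9560
G01 X114.4784 Y141.1385
G01 X116.1516 Y146.2880
M5
G00 X186.3099 Y53.5131
M3 S266
G01 X134.2612 Y10.1868 F3146
G01 X67.9354 Y23.8666
G01 X37.2773 Y84.2514
G01 X65.3730 Y145.8701
G01 X131.0659 Y162.3227
G01 X184.8878 Y121.2200
G01 X186.3099 Y53.5131
M5
G00 X0.0000 Y0.0000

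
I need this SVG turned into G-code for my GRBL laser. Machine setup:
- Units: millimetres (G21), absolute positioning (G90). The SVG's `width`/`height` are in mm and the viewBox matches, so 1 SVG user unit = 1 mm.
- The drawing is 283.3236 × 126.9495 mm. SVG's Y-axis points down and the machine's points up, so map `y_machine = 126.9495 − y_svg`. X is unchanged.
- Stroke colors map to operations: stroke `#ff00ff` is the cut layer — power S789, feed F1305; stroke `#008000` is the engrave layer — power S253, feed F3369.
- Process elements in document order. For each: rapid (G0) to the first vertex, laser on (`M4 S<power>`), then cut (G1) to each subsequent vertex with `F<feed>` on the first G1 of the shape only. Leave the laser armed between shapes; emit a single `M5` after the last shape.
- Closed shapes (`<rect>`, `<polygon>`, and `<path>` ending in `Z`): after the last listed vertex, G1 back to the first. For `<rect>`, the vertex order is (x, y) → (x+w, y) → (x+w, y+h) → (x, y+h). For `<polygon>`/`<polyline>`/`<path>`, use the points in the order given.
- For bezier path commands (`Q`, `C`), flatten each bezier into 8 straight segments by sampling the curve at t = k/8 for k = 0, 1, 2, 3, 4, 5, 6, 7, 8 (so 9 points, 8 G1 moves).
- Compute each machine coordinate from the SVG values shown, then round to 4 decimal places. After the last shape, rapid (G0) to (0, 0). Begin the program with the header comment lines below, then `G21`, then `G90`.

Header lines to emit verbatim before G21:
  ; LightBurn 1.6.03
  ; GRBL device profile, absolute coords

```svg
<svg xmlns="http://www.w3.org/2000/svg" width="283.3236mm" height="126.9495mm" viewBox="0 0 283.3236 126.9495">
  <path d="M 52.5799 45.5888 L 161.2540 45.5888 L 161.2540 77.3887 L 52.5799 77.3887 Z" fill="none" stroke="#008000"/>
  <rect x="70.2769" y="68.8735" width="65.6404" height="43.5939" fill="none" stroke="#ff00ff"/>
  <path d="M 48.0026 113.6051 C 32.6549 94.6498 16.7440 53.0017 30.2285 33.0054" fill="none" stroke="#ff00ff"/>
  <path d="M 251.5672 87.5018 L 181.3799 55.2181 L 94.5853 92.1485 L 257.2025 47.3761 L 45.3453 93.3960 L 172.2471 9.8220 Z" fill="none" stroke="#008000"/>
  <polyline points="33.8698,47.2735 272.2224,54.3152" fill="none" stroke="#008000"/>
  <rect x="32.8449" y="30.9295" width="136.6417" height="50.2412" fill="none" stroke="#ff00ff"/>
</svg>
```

1 u = 1 mm; y_m = 126.9495 − y.

[1] `<path>` rectangle, #008000→engrave S253 F3369: (52.5799,81.3607) → (161.2540,81.3607) → (161.2540,49.5608) → (52.5799,49.5608) → (52.5799,81.3607) (closed)

[2] `<rect>` rectangle, #ff00ff→cut S789 F1305: (70.2769,58.0760) → (135.9173,58.0760) → (135.9173,14.4821) → (70.2769,14.4821) → (70.2769,58.0760) (closed)

[3] `<path>` cubic bezier, #ff00ff→cut S789 F1305: (48.0026,13.3444) → (42.2793,21.4298) → (36.8543,31.1229) → (32.0787,41.9042) → (28.3035,53.2539) → (25.8798,64.6524) → (25.1587,75.5800) → (26.4912,85.5172) → (30.2285,93.9441)

[4] `<path>` closed polygon, #008000→engrave S253 F3369: (251.5672,39.4477) → (181.3799,71.7314) → (94.5853,34.8010) → (257.2025,79.5734) → (45.3453,33.5535) → (172.2471,117.1275) → (251.5672,39.4477) (closed)

[5] `<polyline>` line segment, #008000→engrave S253 F3369: (33.8698,79.6760) → (272.2224,72.6343)

[6] `<rect>` rectangle, #ff00ff→cut S789 F1305: (32.8449,96.0200) → (169.4866,96.0200) → (169.4866,45.7788) → (32.8449,45.7788) → (32.8449,96.0200) (closed)

; LightBurn 1.6.03
; GRBL device profile, absolute coords
G21
G90
G0 X52.5799 Y81.3607
M4 S253
G1 X161.2540 Y81.3607 F3369
G1 X161.2540 Y49.5608
G1 X52.5799 Y49.5608
G1 X52.5799 Y81.3607
G0 X70.2769 Y58.0760
M4 S789
G1 X135.9173 Y58.0760 F1305
G1 X135.9173 Y14.4821
G1 X70.2769 Y14.4821
G1 X70.2769 Y58.0760
G0 X48.0026 Y13.3444
M4 S789
G1 X42.2793 Y21.4298 F1305
G1 X36.8543 Y31.1229
G1 X32.0787 Y41.9042
G1 X28.3035 Y53.2539
G1 X25.8798 Y64.6524
G1 X25.1587 Y75.5800
G1 X26.4912 Y85.5172
G1 X30.2285 Y93.9441
G0 X251.5672 Y39.4477
M4 S253
G1 X181.3799 Y71.7314 F3369
G1 X94.5853 Y34.8010
G1 X257.2025 Y79.5734
G1 X45.3453 Y33.5535
G1 X172.2471 Y117.1275
G1 X251.5672 Y39.4477
G0 X33.8698 Y79.6760
M4 S253
G1 X272.2224 Y72.6343 F3369
G0 X32.8449 Y96.0200
M4 S789
G1 X169.4866 Y96.0200 F1305
G1 X169.4866 Y45.7788
G1 X32.8449 Y45.7788
G1 X32.8449 Y96.0200
M5
G0 X0.0000 Y0.0000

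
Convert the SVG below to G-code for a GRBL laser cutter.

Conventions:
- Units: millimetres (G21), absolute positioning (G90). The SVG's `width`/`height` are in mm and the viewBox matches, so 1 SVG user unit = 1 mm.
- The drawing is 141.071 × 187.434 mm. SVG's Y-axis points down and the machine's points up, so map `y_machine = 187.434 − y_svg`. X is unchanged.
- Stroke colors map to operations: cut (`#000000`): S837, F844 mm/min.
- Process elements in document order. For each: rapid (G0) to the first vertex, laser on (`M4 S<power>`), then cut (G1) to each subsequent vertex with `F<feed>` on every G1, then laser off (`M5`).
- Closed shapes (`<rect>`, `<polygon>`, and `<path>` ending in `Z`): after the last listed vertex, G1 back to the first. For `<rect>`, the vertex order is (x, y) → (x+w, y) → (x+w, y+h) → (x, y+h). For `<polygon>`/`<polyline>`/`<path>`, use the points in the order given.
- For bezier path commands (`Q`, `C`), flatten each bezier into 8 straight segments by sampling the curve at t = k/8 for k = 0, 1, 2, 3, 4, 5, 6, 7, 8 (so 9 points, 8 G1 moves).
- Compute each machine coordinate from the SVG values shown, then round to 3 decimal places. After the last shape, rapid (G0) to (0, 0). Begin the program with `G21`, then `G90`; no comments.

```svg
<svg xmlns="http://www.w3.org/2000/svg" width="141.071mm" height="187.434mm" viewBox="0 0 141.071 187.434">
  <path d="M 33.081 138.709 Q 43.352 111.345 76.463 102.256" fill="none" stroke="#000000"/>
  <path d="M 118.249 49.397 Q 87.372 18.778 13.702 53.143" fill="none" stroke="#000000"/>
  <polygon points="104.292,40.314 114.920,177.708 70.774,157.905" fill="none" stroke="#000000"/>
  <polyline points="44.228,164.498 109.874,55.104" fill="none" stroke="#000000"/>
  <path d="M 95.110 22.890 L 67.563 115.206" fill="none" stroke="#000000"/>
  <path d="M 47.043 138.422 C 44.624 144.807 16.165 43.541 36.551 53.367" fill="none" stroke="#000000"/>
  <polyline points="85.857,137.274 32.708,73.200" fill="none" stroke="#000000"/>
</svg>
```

G21
G90
G0 X33.081 Y48.725
M4 S837
G1 X36.006 Y55.280 F844
G1 X39.644 Y61.265 F844
G1 X43.996 Y66.678 F844
G1 X49.062 Y71.520 F844
G1 X54.842 Y75.791 F844
G1 X61.335 Y79.491 F844
G1 X68.542 Y82.620 F844
G1 X76.463 Y85.178 F844
M5
G0 X118.249 Y138.037
M4 S837
G1 X109.861 Y144.676 F844
G1 X100.136 Y149.285 F844
G1 X89.073 Y151.863 F844
G1 X76.674 Y152.410 F844
G1 X62.937 Y150.926 F844
G1 X47.862 Y147.412 F844
G1 X31.451 Y141.867 F844
G1 X13.702 Y134.291 F844
M5
G0 X104.292 Y147.120
M4 S837
G1 X114.920 Y9.726 F844
G1 X70.774 Y29.529 F844
G1 X104.292 Y147.120 F844
M5
G0 X44.228 Y22.936
M4 S837
G1 X109.874 Y132.330 F844
M5
G0 X95.110 Y164.544
M4 S837
G1 X67.563 Y72.228 F844
M5
G0 X47.043 Y49.012
M4 S837
G1 X45.062 Y51.237 F844
G1 X41.516 Y60.990 F844
G1 X37.285 Y75.709 F844
G1 X33.245 Y92.830 F844
G1 X30.274 Y109.790 F844
G1 X29.250 Y124.025 F844
G1 X31.050 Y132.972 F844
G1 X36.551 Y134.067 F844
M5
G0 X85.857 Y50.160
M4 S837
G1 X32.708 Y114.234 F844
M5
G0 X0.000 Y0.000

1 u = 1 mm; y_m = 187.434 − y.

[1] `<path>` quadratic bezier, #000000→cut S837 F844: (33.081,48.725) → (36.006,55.280) → (39.644,61.265) → (43.996,66.678) → (49.062,71.520) → (54.842,75.791) → (61.335,79.491) → (68.542,82.620) → (76.463,85.178)

[2] `<path>` quadratic bezier, #000000→cut S837 F844: (118.249,138.037) → (109.861,144.676) → (100.136,149.285) → (89.073,151.863) → (76.674,152.410) → (62.937,150.926) → (47.862,147.412) → (31.451,141.867) → (13.702,134.291)

[3] `<polygon>` closed polygon, #000000→cut S837 F844: (104.292,147.120) → (114.920,9.726) → (70.774,29.529) → (104.292,147.120) (closed)

[4] `<polyline>` line segment, #000000→cut S837 F844: (44.228,22.936) → (109.874,132.330)

[5] `<path>` line segment, #000000→cut S837 F844: (95.110,164.544) → (67.563,72.228)

[6] `<path>` cubic bezier, #000000→cut S837 F844: (47.043,49.012) → (45.062,51.237) → (41.516,60.990) → (37.285,75.709) → (33.245,92.830) → (30.274,109.790) → (29.250,124.025) → (31.050,132.972) → (36.551,134.067)

[7] `<polyline>` line segment, #000000→cut S837 F844: (85.857,50.160) → (32.708,114.234)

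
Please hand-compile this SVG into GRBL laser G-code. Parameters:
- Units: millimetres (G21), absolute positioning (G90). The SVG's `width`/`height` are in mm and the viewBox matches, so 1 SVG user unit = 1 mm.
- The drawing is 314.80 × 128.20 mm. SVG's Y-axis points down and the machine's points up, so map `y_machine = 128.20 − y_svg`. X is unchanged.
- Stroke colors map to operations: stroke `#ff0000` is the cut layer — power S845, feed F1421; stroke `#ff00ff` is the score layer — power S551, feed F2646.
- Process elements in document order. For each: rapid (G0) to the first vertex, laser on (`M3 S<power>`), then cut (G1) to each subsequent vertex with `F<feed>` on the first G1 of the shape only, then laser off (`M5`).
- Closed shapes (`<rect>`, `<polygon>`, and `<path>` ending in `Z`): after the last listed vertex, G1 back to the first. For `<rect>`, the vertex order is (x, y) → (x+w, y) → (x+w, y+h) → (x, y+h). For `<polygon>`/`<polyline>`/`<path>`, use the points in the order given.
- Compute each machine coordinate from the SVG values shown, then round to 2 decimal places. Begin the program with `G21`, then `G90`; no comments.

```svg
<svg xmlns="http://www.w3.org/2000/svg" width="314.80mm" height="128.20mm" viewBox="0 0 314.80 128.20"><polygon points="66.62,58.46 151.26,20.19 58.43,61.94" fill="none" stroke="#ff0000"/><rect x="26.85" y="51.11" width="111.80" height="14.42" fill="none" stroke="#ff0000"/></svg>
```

1 u = 1 mm; y_m = 128.20 − y.

[1] `<polygon>` closed polygon, #ff0000→cut S845 F1421: (66.62,69.74) → (151.26,108.01) → (58.43,66.26) → (66.62,69.74) (closed)

[2] `<rect>` rectangle, #ff0000→cut S845 F1421: (26.85,77.09) → (138.65,77.09) → (138.65,62.67) → (26.85,62.67) → (26.85,77.09) (closed)

G21
G90
G0 X66.62 Y69.74
M3 S845
G1 X151.26 Y108.01 F1421
G1 X58.43 Y66.26
G1 X66.62 Y69.74
M5
G0 X26.85 Y77.09
M3 S845
G1 X138.65 Y77.09 F1421
G1 X138.65 Y62.67
G1 X26.85 Y62.67
G1 X26.85 Y77.09
M5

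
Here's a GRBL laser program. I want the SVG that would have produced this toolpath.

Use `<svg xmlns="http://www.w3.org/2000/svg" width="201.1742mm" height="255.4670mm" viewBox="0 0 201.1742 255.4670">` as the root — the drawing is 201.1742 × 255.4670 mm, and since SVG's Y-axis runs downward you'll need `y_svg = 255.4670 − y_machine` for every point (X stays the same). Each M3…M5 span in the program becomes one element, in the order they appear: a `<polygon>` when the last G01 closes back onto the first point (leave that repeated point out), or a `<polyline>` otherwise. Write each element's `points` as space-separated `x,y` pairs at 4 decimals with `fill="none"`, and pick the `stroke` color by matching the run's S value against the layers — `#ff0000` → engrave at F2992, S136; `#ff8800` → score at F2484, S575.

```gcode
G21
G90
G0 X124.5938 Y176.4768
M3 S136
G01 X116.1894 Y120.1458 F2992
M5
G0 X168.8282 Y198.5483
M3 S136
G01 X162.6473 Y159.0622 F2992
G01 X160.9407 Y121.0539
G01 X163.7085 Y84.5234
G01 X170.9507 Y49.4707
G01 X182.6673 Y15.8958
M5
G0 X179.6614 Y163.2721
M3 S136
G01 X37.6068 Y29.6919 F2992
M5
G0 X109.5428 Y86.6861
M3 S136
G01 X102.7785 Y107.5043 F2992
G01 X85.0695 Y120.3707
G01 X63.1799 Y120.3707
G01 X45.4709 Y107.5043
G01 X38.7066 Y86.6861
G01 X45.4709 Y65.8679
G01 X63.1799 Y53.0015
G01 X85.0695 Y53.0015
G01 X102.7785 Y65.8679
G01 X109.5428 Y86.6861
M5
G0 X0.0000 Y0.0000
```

y_svg = 255.4670 − y_m. Every run uses S136, so all elements get stroke `#ff0000` (engrave).

[1] open run; points: 124.5938,78.9902 116.1894,135.3212

[2] open run; points: 168.8282,56.9187 162.6473,96.4048 160.9407,134.4131 163.7085,170.9436 170.9507,205.9963 182.6673,239.5712

[3] open run; points: 179.6614,92.1949 37.6068,225.7751

[4] closed run; points: 109.5428,168.7809 102.7785,147.9627 85.0695,135.0963 63.1799,135.0963 45.4709,147.9627 38.7066,168.7809 45.4709,189.5991 63.1799,202.4655 85.0695,202.4655 102.7785,189.5991

<svg xmlns="http://www.w3.org/2000/svg" width="201.1742mm" height="255.4670mm" viewBox="0 0 201.1742 255.4670">
  <polyline points="124.5938,78.9902 116.1894,135.3212" fill="none" stroke="#ff0000"/>
  <polyline points="168.8282,56.9187 162.6473,96.4048 160.9407,134.4131 163.7085,170.9436 170.9507,205.9963 182.6673,239.5712" fill="none" stroke="#ff0000"/>
  <polyline points="179.6614,92.1949 37.6068,225.7751" fill="none" stroke="#ff0000"/>
  <polygon points="109.5428,168.7809 102.7785,147.9627 85.0695,135.0963 63.1799,135.0963 45.4709,147.9627 38.7066,168.7809 45.4709,189.5991 63.1799,202.4655 85.0695,202.4655 102.7785,189.5991" fill="none" stroke="#ff0000"/>
</svg>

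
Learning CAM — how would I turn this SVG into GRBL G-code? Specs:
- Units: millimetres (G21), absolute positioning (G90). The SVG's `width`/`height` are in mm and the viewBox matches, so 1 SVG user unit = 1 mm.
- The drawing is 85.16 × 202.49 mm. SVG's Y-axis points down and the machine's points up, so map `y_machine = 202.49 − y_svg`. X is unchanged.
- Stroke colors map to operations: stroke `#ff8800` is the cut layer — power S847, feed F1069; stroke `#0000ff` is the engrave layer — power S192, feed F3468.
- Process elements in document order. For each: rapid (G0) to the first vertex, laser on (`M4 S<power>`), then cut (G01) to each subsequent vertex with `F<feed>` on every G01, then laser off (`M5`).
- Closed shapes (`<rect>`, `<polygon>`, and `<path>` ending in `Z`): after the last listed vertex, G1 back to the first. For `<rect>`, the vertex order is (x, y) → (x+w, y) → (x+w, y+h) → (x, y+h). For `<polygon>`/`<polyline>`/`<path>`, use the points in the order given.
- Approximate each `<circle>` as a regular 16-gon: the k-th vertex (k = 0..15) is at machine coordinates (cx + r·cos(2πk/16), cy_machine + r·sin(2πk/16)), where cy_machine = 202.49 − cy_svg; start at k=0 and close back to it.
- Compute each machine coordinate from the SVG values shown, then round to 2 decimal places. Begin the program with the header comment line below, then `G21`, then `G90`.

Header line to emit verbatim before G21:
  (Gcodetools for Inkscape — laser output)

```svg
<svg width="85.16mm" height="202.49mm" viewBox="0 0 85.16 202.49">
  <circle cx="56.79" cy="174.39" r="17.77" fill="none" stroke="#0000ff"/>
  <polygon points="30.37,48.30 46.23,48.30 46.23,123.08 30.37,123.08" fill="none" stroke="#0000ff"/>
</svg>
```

viewBox `0 0 85.16 202.49` with mm width/height → 1 unit = 1 mm. Flip: y_m = 202.49 − y_svg.

**Shape 1** — `<circle>` circle, stroke `#0000ff` → engrave (S192, F3468). Machine vertices: (74.56,28.10) → (73.21,34.90) → (69.36,40.67) → (63.59,44.52) → (56.79,45.87) → (49.99,44.52) → (44.22,40.67) → (40.37,34.90) → (39.02,28.10) → (40.37,21.30) → (44.22,15.53) → (49.99,11.68) → (56.79,10.33) → (63.59,11.68) → (69.36,15.53) → (73.21,21.30) → (74.56,28.10). Closed: final G1 returns to the first vertex.

**Shape 2** — `<polygon>` rectangle, stroke `#0000ff` → engrave (S192, F3468). Machine vertices: (30.37,154.19) → (46.23,154.19) → (46.23,79.41) → (30.37,79.41) → (30.37,154.19). Closed: final G1 returns to the first vertex.

(Gcodetools for Inkscape — laser output)
G21
G90
G0 X74.56 Y28.10
M4 S192
G01 X73.21 Y34.90 F3468
G01 X69.36 Y40.67 F3468
G01 X63.59 Y44.52 F3468
G01 X56.79 Y45.87 F3468
G01 X49.99 Y44.52 F3468
G01 X44.22 Y40.67 F3468
G01 X40.37 Y34.90 F3468
G01 X39.02 Y28.10 F3468
G01 X40.37 Y21.30 F3468
G01 X44.22 Y15.53 F3468
G01 X49.99 Y11.68 F3468
G01 X56.79 Y10.33 F3468
G01 X63.59 Y11.68 F3468
G01 X69.36 Y15.53 F3468
G01 X73.21 Y21.30 F3468
G01 X74.56 Y28.10 F3468
M5
G0 X30.37 Y154.19
M4 S192
G01 X46.23 Y154.19 F3468
G01 X46.23 Y79.41 F3468
G01 X30.37 Y79.41 F3468
G01 X30.37 Y154.19 F3468
M5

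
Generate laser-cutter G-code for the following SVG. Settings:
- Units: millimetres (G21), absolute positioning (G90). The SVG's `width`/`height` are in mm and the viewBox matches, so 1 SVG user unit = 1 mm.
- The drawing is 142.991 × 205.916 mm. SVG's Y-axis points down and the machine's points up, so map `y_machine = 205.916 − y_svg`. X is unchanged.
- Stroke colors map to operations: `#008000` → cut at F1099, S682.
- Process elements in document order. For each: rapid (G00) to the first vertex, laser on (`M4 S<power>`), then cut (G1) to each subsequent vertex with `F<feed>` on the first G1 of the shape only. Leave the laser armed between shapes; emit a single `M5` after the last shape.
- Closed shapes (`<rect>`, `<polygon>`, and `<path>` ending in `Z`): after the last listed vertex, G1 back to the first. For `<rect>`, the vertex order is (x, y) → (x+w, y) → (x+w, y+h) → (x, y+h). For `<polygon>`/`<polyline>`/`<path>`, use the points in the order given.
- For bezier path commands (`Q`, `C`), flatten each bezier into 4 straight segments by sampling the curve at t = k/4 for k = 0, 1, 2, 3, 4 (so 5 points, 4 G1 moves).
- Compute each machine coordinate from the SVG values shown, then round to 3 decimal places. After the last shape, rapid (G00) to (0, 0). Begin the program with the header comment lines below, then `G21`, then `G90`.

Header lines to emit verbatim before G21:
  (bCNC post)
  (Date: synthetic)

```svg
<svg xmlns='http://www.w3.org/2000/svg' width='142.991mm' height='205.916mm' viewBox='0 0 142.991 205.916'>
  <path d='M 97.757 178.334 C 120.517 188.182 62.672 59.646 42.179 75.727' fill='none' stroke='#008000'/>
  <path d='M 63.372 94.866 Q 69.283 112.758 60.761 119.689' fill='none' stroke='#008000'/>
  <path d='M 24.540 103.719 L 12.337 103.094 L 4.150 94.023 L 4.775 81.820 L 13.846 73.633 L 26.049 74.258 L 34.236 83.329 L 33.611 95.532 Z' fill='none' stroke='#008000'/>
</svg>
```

(bCNC post)
(Date: synthetic)
G21
G90
G00 X97.757 Y27.582
M4 S682
G1 X101.557 Y41.721 F1099
G1 X86.188 Y81.223
G1 X62.709 Y119.556
G1 X42.179 Y130.189
G00 X63.372 Y111.050
M4 S682
G1 X65.425 Y102.789 F1099
G1 X65.675 Y95.898
G1 X64.120 Y90.378
G1 X60.761 Y86.227
G00 X24.540 Y102.197
M4 S682
G1 X12.337 Y102.822 F1099
G1 X4.150 Y111.893
G1 X4.775 Y124.096
G1 X13.846 Y132.283
G1 X26.049 Y131.658
G1 X34.236 Y122.587
G1 X33.611 Y110.384
G1 X24.540 Y102.197
M5
G00 X0.000 Y0.000

Since the viewBox matches the mm dimensions, user units are millimetres directly. The only transform is the Y-flip y_m = 205.916 − y_svg.

Shape 1 is a cubic bezier drawn with `<path>`. Its stroke #008000 means cut at S682, F1099. After flipping Y the toolpath is (97.757,27.582) → (101.557,41.721) → (86.188,81.223) → (62.709,119.556) → (42.179,130.189).

Shape 2 is a quadratic bezier drawn with `<path>`. Its stroke #008000 means cut at S682, F1099. After flipping Y the toolpath is (63.372,111.050) → (65.425,102.789) → (65.675,95.898) → (64.120,90.378) → (60.761,86.227).

Shape 3 is a regular polygon drawn with `<path>`. Its stroke #008000 means cut at S682, F1099. After flipping Y the toolpath is (24.540,102.197) → (12.337,102.822) → (4.150,111.893) → (4.775,124.096) → (13.846,132.283) → (26.049,131.658) → (34.236,122.587) → (33.611,110.384) → (24.540,102.197), returning to the start.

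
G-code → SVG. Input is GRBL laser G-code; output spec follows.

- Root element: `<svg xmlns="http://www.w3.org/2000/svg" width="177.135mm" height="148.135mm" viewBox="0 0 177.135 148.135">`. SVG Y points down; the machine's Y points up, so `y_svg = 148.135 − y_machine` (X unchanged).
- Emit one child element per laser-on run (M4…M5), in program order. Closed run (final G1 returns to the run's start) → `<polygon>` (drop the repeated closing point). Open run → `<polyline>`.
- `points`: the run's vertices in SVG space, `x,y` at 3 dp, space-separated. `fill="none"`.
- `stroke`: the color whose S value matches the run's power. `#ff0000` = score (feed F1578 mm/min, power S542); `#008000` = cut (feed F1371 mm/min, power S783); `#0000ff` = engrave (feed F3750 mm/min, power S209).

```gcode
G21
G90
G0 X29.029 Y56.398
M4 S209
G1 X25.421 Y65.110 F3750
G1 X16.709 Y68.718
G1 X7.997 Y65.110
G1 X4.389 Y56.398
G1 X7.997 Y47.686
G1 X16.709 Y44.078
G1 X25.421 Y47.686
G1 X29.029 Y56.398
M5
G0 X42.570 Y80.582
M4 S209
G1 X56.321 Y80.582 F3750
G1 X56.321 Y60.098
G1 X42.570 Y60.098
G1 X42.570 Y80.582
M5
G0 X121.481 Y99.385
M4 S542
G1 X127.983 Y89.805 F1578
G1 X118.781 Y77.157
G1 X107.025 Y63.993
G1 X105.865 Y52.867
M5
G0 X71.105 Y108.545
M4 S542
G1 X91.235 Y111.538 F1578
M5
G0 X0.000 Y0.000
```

<svg xmlns="http://www.w3.org/2000/svg" width="177.135mm" height="148.135mm" viewBox="0 0 177.135 148.135">
  <polygon points="29.029,91.737 25.421,83.025 16.709,79.417 7.997,83.025 4.389,91.737 7.997,100.449 16.709,104.057 25.421,100.449" fill="none" stroke="#0000ff"/>
  <polygon points="42.570,67.553 56.321,67.553 56.321,88.037 42.570,88.037" fill="none" stroke="#0000ff"/>
  <polyline points="121.481,48.750 127.983,58.330 118.781,70.978 107.025,84.142 105.865,95.268" fill="none" stroke="#ff0000"/>
  <polyline points="71.105,39.590 91.235,36.597" fill="none" stroke="#ff0000"/>
</svg>

Each laser-on run becomes one SVG element. Flip Y back into SVG space with y_svg = 148.135 − y_machine.

Run 1: the run's S209 means `#0000ff` (engrave). The run returns to its start, so emit a `<polygon>` with points (Y-flipped): 29.029,91.737 25.421,83.025 16.709,79.417 7.997,83.025 4.389,91.737 7.997,100.449 16.709,104.057 25.421,100.449.

Run 2: power S209 maps to stroke `#0000ff` (engrave). The run returns to its start, so emit a `<polygon>` with points (Y-flipped): 42.570,67.553 56.321,67.553 56.321,88.037 42.570,88.037.

Run 3: S542 ⇒ score layer `#ff0000`. The run is open, so emit a `<polyline>` with points (Y-flipped): 121.481,48.750 127.983,58.330 118.781,70.978 107.025,84.142 105.865,95.268.

Run 4: S542 ⇒ score layer `#ff0000`. The run is open, so emit a `<polyline>` with points (Y-flipped): 71.105,39.590 91.235,36.597.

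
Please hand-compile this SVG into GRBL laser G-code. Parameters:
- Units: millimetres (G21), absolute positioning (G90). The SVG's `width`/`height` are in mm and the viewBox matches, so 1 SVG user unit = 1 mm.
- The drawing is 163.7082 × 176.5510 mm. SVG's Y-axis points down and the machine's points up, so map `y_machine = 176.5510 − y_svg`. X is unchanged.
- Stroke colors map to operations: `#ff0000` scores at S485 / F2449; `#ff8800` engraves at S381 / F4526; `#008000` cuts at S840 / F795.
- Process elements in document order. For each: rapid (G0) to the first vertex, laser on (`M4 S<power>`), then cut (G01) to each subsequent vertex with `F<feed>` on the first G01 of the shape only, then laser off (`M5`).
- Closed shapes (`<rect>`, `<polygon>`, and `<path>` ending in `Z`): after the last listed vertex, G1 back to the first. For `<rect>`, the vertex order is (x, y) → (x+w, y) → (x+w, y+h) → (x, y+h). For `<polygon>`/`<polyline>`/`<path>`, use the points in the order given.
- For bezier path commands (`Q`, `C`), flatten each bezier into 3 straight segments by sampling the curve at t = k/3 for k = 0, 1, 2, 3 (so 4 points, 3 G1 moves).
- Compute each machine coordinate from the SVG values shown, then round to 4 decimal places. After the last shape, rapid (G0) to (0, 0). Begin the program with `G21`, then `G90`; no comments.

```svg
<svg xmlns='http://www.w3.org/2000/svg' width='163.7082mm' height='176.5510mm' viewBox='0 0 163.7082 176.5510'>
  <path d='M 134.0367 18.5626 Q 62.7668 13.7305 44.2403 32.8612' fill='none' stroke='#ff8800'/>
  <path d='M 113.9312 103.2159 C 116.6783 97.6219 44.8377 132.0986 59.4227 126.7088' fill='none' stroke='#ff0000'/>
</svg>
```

G21
G90
G0 X134.0367 Y157.9884
M4 S381
G01 X92.3838 Y158.5473 F4526
G01 X62.4517 Y153.7811
G01 X44.2403 Y143.6898
M5
G0 X113.9312 Y73.3351
M4 S485
G01 X97.7792 Y68.5328 F2449
G01 X67.6828 Y54.7806
G01 X59.4227 Y49.8422
M5
G0 X0.0000 Y0.0000

viewBox `0 0 163.7082 176.5510` with mm width/height → 1 unit = 1 mm. Flip: y_m = 176.5510 − y_svg.

**Shape 1** — `<path>` quadratic bezier, stroke `#ff8800` → engrave (S381, F4526). Control points (SVG): P0=(134.0367,18.5626), P1=(62.7668,13.7305), P2=(44.2403,32.8612); sampled at t=k/3. Machine vertices: (134.0367,157.9884) → (92.3838,158.5473) → (62.4517,153.7811) → (44.2403,143.6898). Open path.

**Shape 2** — `<path>` cubic bezier, stroke `#ff0000` → score (S485, F2449). Control points (SVG): P0=(113.9312,103.2159), P1=(116.6783,97.6219), P2=(44.8377,132.0986), P3=(59.4227,126.7088); sampled at t=k/3. Machine vertices: (113.9312,73.3351) → (97.7792,68.5328) → (67.6828,54.7806) → (59.4227,49.8422). Open path.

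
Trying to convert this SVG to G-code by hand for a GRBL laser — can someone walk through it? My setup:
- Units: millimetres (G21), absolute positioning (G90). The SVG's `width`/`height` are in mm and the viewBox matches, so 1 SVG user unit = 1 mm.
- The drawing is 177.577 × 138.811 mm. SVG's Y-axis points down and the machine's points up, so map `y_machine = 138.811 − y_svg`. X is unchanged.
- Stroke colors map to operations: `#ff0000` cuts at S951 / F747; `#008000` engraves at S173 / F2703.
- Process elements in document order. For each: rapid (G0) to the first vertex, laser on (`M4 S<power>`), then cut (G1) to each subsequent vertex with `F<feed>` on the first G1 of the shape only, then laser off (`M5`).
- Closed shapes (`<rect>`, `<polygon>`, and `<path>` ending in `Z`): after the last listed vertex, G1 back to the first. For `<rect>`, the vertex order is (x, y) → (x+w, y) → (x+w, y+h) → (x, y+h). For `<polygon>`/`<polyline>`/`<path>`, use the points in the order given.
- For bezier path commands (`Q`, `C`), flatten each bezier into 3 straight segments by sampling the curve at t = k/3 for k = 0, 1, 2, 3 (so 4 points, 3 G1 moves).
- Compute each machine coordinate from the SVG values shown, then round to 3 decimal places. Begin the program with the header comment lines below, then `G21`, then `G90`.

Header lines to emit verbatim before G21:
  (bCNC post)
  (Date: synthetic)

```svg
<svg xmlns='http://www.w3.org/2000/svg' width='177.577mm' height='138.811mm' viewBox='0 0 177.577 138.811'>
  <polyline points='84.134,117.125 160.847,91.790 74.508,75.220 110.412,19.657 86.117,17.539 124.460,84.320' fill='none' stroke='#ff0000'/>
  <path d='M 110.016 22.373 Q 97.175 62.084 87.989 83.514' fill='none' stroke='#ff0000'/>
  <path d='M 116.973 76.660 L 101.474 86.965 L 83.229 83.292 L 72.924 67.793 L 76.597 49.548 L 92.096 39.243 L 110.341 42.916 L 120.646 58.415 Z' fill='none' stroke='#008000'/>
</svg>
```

viewBox `0 0 177.577 138.811` with mm width/height → 1 unit = 1 mm. Flip: y_m = 138.811 − y_svg.

**Shape 1** — `<polyline>` open polyline, stroke `#ff0000` → cut (S951, F747). Machine vertices: (84.134,21.686) → (160.847,47.021) → (74.508,63.591) → (110.412,119.154) → (86.117,121.272) → (124.460,54.491). Open path.

**Shape 2** — `<path>` quadratic bezier, stroke `#ff0000` → cut (S951, F747). Control points (SVG): P0=(110.016,22.373), P1=(97.175,62.084), P2=(87.989,83.514); sampled at t=k/3. Machine vertices: (110.016,116.438) → (101.861,91.995) → (94.519,71.615) → (87.989,55.297). Open path.

**Shape 3** — `<path>` regular polygon, stroke `#008000` → engrave (S173, F2703). Machine vertices: (116.973,62.151) → (101.474,51.846) → (83.229,55.519) → (72.924,71.018) → (76.597,89.263) → (92.096,99.568) → (110.341,95.895) → (120.646,80.396) → (116.973,62.151). Closed: final G1 returns to the first vertex.

(bCNC post)
(Date: synthetic)
G21
G90
G0 X84.134 Y21.686
M4 S951
G1 X160.847 Y47.021 F747
G1 X74.508 Y63.591
G1 X110.412 Y119.154
G1 X86.117 Y121.272
G1 X124.460 Y54.491
M5
G0 X110.016 Y116.438
M4 S951
G1 X101.861 Y91.995 F747
G1 X94.519 Y71.615
G1 X87.989 Y55.297
M5
G0 X116.973 Y62.151
M4 S173
G1 X101.474 Y51.846 F2703
G1 X83.229 Y55.519
G1 X72.924 Y71.018
G1 X76.597 Y89.263
G1 X92.096 Y99.568
G1 X110.341 Y95.895
G1 X120.646 Y80.396
G1 X116.973 Y62.151
M5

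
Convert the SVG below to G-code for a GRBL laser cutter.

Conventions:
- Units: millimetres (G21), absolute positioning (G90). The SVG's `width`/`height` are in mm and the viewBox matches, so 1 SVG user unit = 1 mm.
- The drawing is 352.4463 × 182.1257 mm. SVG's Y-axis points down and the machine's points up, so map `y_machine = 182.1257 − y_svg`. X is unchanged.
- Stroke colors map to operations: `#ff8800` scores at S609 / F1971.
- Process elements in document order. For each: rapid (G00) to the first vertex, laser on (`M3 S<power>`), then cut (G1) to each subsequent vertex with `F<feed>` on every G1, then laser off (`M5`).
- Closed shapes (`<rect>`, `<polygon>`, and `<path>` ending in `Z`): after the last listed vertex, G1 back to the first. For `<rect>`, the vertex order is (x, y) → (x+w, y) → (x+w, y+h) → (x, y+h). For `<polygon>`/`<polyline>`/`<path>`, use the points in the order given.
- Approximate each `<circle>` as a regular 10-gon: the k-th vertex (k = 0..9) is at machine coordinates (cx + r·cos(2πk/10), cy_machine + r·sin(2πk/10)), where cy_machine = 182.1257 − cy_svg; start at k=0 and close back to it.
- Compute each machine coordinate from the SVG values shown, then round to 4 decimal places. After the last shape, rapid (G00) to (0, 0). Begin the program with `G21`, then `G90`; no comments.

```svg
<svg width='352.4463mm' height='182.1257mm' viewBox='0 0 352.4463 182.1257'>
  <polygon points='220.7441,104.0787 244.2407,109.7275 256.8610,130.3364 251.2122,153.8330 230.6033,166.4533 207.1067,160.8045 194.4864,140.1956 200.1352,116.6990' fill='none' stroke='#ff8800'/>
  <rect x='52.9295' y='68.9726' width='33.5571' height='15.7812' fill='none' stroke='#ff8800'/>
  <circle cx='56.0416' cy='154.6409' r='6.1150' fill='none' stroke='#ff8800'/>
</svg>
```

viewBox `0 0 352.4463 182.1257` with mm width/height → 1 unit = 1 mm. Flip: y_m = 182.1257 − y_svg.

**Shape 1** — `<polygon>` regular polygon, stroke `#ff8800` → score (S609, F1971). Machine vertices: (220.7441,78.0470) → (244.2407,72.3982) → (256.8610,51.7893) → (251.2122,28.2927) → (230.6033,15.6724) → (207.1067,21.3212) → (194.4864,41.9301) → (200.1352,65.4267) → (220.7441,78.0470). Closed: final G1 returns to the first vertex.

**Shape 2** — `<rect>` rectangle, stroke `#ff8800` → score (S609, F1971). Machine vertices: (52.9295,113.1531) → (86.4866,113.1531) → (86.4866,97.3719) → (52.9295,97.3719) → (52.9295,113.1531). Closed: final G1 returns to the first vertex.

**Shape 3** — `<circle>` circle, stroke `#ff8800` → score (S609, F1971). Machine vertices: (62.1566,27.4848) → (60.9887,31.0791) → (57.9312,33.3005) → (54.1520,33.3005) → (51.0945,31.0791) → (49.9266,27.4848) → (51.0945,23.8905) → (54.1520,21.6691) → (57.9312,21.6691) → (60.9887,23.8905) → (62.1566,27.4848). Closed: final G1 returns to the first vertex.

G21
G90
G00 X220.7441 Y78.0470
M3 S609
G1 X244.2407 Y72.3982 F1971
G1 X256.8610 Y51.7893 F1971
G1 X251.2122 Y28.2927 F1971
G1 X230.6033 Y15.6724 F1971
G1 X207.1067 Y21.3212 F1971
G1 X194.4864 Y41.9301 F1971
G1 X200.1352 Y65.4267 F1971
G1 X220.7441 Y78.0470 F1971
M5
G00 X52.9295 Y113.1531
M3 S609
G1 X86.4866 Y113.1531 F1971
G1 X86.4866 Y97.3719 F1971
G1 X52.9295 Y97.3719 F1971
G1 X52.9295 Y113.1531 F1971
M5
G00 X62.1566 Y27.4848
M3 S609
G1 X60.9887 Y31.0791 F1971
G1 X57.9312 Y33.3005 F1971
G1 X54.1520 Y33.3005 F1971
G1 X51.0945 Y31.0791 F1971
G1 X49.9266 Y27.4848 F1971
G1 X51.0945 Y23.8905 F1971
G1 X54.1520 Y21.6691 F1971
G1 X57.9312 Y21.6691 F1971
G1 X60.9887 Y23.8905 F1971
G1 X62.1566 Y27.4848 F1971
M5
G00 X0.0000 Y0.0000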